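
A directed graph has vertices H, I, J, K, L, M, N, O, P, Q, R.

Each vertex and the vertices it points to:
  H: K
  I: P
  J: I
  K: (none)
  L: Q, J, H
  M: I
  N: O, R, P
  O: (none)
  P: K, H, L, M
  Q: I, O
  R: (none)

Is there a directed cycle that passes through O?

No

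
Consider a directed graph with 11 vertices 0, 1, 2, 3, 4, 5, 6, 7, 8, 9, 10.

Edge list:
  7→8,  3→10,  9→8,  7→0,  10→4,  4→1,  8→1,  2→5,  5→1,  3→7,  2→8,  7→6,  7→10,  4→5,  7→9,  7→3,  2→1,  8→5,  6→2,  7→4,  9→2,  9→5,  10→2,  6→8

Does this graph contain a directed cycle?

DFS with white/gray/black marking, starting from 8:
8 gray
  5 gray
    1 gray
    1 black
  5 black
  8→1: 1 black — skip
8 black
0 gray
0 black
2 gray
  2→1: 1 black — skip
  2→5: 5 black — skip
  2→8: 8 black — skip
2 black
3 gray
  10 gray
    10→2: 2 black — skip
    4 gray
      4→5: 5 black — skip
      4→1: 1 black — skip
    4 black
  10 black
  7 gray
    6 gray
      6→2: 2 black — skip
      6→8: 8 black — skip
    6 black
    7→10: 10 black — skip
    7→8: 8 black — skip
    7→4: 4 black — skip
    9 gray
      9→2: 2 black — skip
      9→5: 5 black — skip
      9→8: 8 black — skip
    9 black
    7→0: 0 black — skip
    7→3: 3 is gray → back edge
Back edge found, so a cycle exists: 3 → 7 → 3.

Yes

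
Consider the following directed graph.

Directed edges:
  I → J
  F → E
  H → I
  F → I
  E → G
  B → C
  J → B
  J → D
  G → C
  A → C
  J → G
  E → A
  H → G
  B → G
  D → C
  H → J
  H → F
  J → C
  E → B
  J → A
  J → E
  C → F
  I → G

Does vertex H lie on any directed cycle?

H lies on a cycle iff there is a path from H back to itself.
Exploring from H, it never reaches itself; equivalently, its strongly connected component is a singleton.

No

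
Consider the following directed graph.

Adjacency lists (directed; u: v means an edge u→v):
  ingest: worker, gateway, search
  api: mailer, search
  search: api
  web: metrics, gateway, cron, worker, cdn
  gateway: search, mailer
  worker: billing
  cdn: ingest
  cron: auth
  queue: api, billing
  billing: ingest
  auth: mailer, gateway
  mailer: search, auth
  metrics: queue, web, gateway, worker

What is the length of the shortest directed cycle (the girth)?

2

For each vertex v, BFS finds the shortest path from v back to v.
The shortest such closed walk is web → metrics → web, length 2.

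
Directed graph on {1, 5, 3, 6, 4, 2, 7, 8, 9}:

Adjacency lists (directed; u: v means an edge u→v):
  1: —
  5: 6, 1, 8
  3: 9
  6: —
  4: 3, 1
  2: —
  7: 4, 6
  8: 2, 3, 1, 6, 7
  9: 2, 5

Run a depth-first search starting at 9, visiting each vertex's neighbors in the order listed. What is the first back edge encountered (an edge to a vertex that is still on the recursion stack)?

3->9

DFS from 9 (visiting each vertex's neighbors in the order listed); mark gray on enter, black on exit:
9 gray
  2 gray
  2 black
  5 gray
    6 gray
    6 black
    1 gray
    1 black
    8 gray
      8→2: 2 black — skip
      3 gray
        3→9: 9 is gray → back edge
First back edge: 3 → 9.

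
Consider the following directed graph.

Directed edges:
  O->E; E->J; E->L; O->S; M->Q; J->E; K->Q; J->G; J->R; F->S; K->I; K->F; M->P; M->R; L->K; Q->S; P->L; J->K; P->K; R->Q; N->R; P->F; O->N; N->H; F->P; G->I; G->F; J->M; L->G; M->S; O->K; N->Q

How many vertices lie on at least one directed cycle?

7

A vertex is on a directed cycle iff it belongs to a strongly connected component of size ≥ 2 (or has a self-loop).
The vertices on cycles are {E, F, G, J, K, L, P} — 7 in total.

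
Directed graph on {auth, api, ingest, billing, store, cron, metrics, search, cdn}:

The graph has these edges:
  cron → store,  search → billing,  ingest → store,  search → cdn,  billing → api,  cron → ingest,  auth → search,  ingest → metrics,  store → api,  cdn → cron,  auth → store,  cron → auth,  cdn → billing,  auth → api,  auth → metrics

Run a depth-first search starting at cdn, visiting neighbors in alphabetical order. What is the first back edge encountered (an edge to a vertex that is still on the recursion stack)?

search→cdn

DFS from cdn (visiting neighbors in alphabetical order); mark gray on enter, black on exit:
cdn gray
  billing gray
    api gray
    api black
  billing black
  cron gray
    auth gray
      auth→api: api black — skip
      metrics gray
      metrics black
      search gray
        search→billing: billing black — skip
        search→cdn: cdn is gray → back edge
First back edge: search → cdn.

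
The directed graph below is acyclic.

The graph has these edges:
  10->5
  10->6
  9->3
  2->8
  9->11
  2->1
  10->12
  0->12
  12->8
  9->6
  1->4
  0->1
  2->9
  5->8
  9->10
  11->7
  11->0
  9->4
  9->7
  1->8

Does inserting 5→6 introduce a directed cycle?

Adding 5→6 creates a cycle iff 6 can already reach 5.
Explore from 6: no path reaches 5. The graph stays acyclic.

No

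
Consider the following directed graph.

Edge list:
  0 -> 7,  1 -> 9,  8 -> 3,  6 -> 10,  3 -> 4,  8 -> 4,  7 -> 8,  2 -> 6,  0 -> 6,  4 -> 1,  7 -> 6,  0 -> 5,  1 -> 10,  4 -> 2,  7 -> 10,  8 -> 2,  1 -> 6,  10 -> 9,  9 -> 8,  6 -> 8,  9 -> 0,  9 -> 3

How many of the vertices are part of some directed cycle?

A vertex is on a directed cycle iff it belongs to a strongly connected component of size ≥ 2 (or has a self-loop).
The vertices on cycles are {0, 1, 2, 3, 4, 6, 7, 8, 9, 10} — 10 in total.

10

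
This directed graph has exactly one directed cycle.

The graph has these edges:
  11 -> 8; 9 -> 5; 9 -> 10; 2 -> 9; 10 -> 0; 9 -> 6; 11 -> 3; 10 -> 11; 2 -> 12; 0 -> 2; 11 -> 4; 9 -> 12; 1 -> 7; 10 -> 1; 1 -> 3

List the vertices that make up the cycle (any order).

DFS with gray/black marking from 2:
2 gray
  12 gray
  12 black
  9 gray
    10 gray
      0 gray
        0→2: 2 is gray → back edge
Back edge closes the cycle 2 → 9 → 10 → 0 → 2; its vertices are {0, 2, 9, 10}.

0, 2, 9, 10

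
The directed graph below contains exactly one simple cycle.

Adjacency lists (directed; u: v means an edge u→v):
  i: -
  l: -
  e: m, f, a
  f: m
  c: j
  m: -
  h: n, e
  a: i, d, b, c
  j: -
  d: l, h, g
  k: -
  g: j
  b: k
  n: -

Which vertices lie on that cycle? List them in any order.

a, d, e, h

DFS with gray/black marking from e:
e gray
  m gray
  m black
  f gray
    f→m: m black — skip
  f black
  a gray
    i gray
    i black
    d gray
      l gray
      l black
      h gray
        n gray
        n black
        h→e: e is gray → back edge
Back edge closes the cycle e → a → d → h → e; its vertices are {a, d, e, h}.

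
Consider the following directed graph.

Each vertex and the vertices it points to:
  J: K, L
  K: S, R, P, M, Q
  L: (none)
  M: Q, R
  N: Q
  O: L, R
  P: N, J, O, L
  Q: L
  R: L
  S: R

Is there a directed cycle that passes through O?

No

O lies on a cycle iff there is a path from O back to itself.
Exploring from O, it never reaches itself; equivalently, its strongly connected component is a singleton.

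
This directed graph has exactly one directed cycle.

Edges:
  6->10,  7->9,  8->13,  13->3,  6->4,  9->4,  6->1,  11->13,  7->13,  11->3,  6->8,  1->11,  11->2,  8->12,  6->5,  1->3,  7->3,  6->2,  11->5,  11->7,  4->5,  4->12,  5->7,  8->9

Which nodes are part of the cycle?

4, 5, 7, 9

DFS with gray/black marking from 9:
9 gray
  4 gray
    12 gray
    12 black
    5 gray
      7 gray
        3 gray
        3 black
        7→9: 9 is gray → back edge
Back edge closes the cycle 9 → 4 → 5 → 7 → 9; its vertices are {4, 5, 7, 9}.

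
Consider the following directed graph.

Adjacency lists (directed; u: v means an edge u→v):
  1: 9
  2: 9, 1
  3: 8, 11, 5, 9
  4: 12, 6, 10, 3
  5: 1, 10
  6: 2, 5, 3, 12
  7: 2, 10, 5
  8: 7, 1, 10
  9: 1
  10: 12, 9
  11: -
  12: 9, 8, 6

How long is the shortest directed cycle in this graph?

2

For each vertex v, BFS finds the shortest path from v back to v.
The shortest such closed walk is 6 → 12 → 6, length 2.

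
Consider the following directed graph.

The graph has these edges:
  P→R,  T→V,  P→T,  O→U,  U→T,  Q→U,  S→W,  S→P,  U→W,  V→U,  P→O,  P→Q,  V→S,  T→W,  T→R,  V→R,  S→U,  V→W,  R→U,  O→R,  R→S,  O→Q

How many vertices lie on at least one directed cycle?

8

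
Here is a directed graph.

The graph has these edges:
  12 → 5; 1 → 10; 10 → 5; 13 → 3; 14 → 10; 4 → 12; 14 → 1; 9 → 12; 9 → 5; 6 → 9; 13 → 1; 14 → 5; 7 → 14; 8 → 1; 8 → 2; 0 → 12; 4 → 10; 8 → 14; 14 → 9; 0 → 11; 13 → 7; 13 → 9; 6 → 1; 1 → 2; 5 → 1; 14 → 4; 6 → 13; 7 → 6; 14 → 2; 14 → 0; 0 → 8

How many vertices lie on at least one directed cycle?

9

A vertex is on a directed cycle iff it belongs to a strongly connected component of size ≥ 2 (or has a self-loop).
The vertices on cycles are {0, 1, 5, 6, 7, 8, 10, 13, 14} — 9 in total.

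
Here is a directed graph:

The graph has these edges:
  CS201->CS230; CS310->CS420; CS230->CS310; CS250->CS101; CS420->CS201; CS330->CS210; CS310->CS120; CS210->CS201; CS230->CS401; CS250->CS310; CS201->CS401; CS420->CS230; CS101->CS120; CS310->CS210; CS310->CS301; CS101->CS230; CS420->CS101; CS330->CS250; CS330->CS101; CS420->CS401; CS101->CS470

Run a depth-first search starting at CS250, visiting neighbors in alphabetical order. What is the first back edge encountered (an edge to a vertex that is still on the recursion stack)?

CS201→CS230

DFS from CS250 (visiting neighbors in alphabetical order); mark gray on enter, black on exit:
CS250 gray
  CS101 gray
    CS120 gray
    CS120 black
    CS230 gray
      CS310 gray
        CS310→CS120: CS120 black — skip
        CS210 gray
          CS201 gray
            CS201→CS230: CS230 is gray → back edge
First back edge: CS201 → CS230.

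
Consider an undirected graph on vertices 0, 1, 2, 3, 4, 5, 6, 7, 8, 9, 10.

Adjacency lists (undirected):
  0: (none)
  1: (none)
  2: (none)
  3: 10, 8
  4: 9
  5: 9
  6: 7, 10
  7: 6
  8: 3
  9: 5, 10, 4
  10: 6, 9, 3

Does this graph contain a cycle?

DFS, tracking each vertex's parent; an edge to a visited non-parent vertex closes a cycle.
Start from 4:
visit 4 (parent –)
  visit 9 (parent 4)
    visit 5 (parent 9)
      5–9: parent, skip
    visit 10 (parent 9)
      visit 6 (parent 10)
        visit 7 (parent 6)
          7–6: parent, skip
        6–10: parent, skip
      10–9: parent, skip
      visit 3 (parent 10)
        3–10: parent, skip
        visit 8 (parent 3)
          8–3: parent, skip
    9–4: parent, skip
visit 0 (parent –)
visit 1 (parent –)
visit 2 (parent –)
No non-parent visited neighbor found — the graph is a forest.

No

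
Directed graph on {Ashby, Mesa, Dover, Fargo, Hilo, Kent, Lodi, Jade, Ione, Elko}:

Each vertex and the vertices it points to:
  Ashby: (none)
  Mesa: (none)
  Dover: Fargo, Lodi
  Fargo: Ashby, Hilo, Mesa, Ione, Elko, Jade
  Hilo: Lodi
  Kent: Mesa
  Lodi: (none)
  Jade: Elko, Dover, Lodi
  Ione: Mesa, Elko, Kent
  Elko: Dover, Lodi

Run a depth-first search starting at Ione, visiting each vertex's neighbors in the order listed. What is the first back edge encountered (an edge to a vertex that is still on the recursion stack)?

Fargo->Ione

DFS from Ione (visiting each vertex's neighbors in the order listed); mark gray on enter, black on exit:
Ione gray
  Mesa gray
  Mesa black
  Elko gray
    Dover gray
      Fargo gray
        Ashby gray
        Ashby black
        Hilo gray
          Lodi gray
          Lodi black
        Hilo black
        Fargo→Mesa: Mesa black — skip
        Fargo→Ione: Ione is gray → back edge
First back edge: Fargo → Ione.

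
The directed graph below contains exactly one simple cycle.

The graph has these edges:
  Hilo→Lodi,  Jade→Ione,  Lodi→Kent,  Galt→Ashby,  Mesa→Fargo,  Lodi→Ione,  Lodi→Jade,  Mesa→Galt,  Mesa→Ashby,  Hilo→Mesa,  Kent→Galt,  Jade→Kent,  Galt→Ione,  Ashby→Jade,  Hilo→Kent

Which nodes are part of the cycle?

Galt, Jade, Kent, Ashby

DFS with gray/black marking from Jade:
Jade gray
  Kent gray
    Galt gray
      Ione gray
      Ione black
      Ashby gray
        Ashby→Jade: Jade is gray → back edge
Back edge closes the cycle Jade → Kent → Galt → Ashby → Jade; its vertices are {Galt, Jade, Kent, Ashby}.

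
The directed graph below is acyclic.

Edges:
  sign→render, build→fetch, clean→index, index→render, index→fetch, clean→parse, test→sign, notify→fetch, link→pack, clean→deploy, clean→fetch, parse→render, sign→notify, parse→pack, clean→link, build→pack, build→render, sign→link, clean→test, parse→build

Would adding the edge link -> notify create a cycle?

No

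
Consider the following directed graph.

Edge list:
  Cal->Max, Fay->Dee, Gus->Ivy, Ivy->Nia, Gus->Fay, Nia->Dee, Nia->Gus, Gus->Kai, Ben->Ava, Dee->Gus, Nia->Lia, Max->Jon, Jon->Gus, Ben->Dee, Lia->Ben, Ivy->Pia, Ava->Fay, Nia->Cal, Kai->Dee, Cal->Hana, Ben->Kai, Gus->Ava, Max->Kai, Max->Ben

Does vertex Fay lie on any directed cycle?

Yes

Fay is on a cycle iff Fay can reach itself via ≥1 edge.
Fay → Dee → Gus → Fay — yes.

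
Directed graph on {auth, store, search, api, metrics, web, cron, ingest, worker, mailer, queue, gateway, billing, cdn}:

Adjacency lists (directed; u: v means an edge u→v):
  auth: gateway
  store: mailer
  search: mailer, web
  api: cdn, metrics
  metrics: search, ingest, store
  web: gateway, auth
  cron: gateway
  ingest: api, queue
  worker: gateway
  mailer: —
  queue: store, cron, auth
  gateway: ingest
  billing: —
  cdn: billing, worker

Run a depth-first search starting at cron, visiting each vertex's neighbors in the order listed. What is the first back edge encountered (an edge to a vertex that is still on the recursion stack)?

DFS from cron (visiting each vertex's neighbors in the order listed); mark gray on enter, black on exit:
cron gray
  gateway gray
    ingest gray
      api gray
        cdn gray
          billing gray
          billing black
          worker gray
            worker→gateway: gateway is gray → back edge
First back edge: worker → gateway.

worker→gateway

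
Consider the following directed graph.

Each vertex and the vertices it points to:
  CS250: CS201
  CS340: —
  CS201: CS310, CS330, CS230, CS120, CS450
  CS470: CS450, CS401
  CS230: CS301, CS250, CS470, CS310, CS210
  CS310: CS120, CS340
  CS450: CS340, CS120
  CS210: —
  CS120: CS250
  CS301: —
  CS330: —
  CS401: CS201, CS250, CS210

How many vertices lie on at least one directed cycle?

8

A vertex is on a directed cycle iff it belongs to a strongly connected component of size ≥ 2 (or has a self-loop).
The vertices on cycles are {CS120, CS201, CS230, CS250, CS310, CS401, CS450, CS470} — 8 in total.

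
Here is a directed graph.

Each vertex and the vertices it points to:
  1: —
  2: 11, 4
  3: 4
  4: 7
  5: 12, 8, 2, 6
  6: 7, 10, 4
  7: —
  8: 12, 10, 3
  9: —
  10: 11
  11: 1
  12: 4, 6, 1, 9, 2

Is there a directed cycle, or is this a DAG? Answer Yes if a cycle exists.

DFS with white/gray/black marking, starting from 9:
9 gray
9 black
1 gray
1 black
2 gray
  11 gray
    11→1: 1 black — skip
  11 black
  4 gray
    7 gray
    7 black
  4 black
2 black
3 gray
  3→4: 4 black — skip
3 black
5 gray
  12 gray
    12→4: 4 black — skip
    6 gray
      6→7: 7 black — skip
      10 gray
        10→11: 11 black — skip
      10 black
      6→4: 4 black — skip
    6 black
    12→1: 1 black — skip
    12→9: 9 black — skip
    12→2: 2 black — skip
  12 black
  8 gray
    8→12: 12 black — skip
    8→10: 10 black — skip
    8→3: 3 black — skip
  8 black
  5→2: 2 black — skip
  5→6: 6 black — skip
5 black
Every edge goes to a white or black vertex — no back edge, so the graph is acyclic.

No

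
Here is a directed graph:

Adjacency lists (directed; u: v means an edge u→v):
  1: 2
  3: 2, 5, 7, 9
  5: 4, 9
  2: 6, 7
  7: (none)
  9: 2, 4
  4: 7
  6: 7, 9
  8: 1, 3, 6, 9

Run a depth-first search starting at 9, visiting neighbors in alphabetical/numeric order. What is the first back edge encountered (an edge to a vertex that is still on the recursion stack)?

6->9

DFS from 9 (visiting neighbors in alphabetical/numeric order); mark gray on enter, black on exit:
9 gray
  2 gray
    6 gray
      7 gray
      7 black
      6→9: 9 is gray → back edge
First back edge: 6 → 9.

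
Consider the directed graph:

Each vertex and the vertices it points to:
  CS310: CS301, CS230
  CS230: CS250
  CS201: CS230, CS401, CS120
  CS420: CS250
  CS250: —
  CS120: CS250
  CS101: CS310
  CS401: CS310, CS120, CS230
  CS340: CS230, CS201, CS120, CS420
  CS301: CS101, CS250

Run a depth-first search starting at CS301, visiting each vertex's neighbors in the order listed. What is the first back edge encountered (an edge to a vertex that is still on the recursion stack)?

DFS from CS301 (visiting each vertex's neighbors in the order listed); mark gray on enter, black on exit:
CS301 gray
  CS101 gray
    CS310 gray
      CS310→CS301: CS301 is gray → back edge
First back edge: CS310 → CS301.

CS310->CS301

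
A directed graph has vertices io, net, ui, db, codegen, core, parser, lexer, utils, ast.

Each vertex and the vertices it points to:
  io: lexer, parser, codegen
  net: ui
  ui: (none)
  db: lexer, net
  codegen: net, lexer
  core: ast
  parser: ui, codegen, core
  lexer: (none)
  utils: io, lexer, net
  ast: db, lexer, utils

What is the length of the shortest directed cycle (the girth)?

For each vertex v, BFS finds the shortest path from v back to v.
The shortest such closed walk is io → parser → core → ast → utils → io, length 5.

5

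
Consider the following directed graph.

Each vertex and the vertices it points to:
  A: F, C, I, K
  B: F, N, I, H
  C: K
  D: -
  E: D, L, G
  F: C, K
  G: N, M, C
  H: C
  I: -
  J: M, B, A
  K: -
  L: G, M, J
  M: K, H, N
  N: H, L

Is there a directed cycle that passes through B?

B is on a cycle iff B can reach itself via ≥1 edge.
B → N → L → J → B — yes.

Yes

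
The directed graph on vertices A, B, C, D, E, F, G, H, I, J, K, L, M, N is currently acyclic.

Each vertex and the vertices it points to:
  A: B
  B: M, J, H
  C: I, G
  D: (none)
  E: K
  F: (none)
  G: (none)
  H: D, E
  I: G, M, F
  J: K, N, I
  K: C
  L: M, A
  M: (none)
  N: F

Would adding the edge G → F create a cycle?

Adding G→F creates a cycle iff F can already reach G.
Explore from F: no path reaches G. The graph stays acyclic.

No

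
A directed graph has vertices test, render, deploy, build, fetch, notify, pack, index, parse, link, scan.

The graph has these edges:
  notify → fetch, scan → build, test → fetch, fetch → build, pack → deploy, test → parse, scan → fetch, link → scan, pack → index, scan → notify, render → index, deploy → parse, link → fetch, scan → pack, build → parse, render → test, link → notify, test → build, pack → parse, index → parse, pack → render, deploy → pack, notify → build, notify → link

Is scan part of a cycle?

scan is on a cycle iff scan can reach itself via ≥1 edge.
scan → notify → link → scan — yes.

Yes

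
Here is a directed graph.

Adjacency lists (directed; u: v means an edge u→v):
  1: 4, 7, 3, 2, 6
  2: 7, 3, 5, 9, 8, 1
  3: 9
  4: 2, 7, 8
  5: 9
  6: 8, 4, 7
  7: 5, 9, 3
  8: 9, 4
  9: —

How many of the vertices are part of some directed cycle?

5

A vertex is on a directed cycle iff it belongs to a strongly connected component of size ≥ 2 (or has a self-loop).
The vertices on cycles are {1, 2, 4, 6, 8} — 5 in total.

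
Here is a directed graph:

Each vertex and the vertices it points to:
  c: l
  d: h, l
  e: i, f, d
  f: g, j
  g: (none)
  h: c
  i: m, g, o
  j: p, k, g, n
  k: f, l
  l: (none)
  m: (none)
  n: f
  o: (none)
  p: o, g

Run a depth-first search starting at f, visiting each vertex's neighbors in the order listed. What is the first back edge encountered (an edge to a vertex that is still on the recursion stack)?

DFS from f (visiting each vertex's neighbors in the order listed); mark gray on enter, black on exit:
f gray
  g gray
  g black
  j gray
    p gray
      o gray
      o black
      p→g: g black — skip
    p black
    k gray
      k→f: f is gray → back edge
First back edge: k → f.

k→f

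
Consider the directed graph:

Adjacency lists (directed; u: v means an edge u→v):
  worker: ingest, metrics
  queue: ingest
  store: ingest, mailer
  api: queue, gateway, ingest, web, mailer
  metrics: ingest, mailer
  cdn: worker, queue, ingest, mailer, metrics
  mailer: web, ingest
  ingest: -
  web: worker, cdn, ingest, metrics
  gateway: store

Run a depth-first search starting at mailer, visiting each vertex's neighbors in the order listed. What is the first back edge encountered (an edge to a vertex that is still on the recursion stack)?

metrics→mailer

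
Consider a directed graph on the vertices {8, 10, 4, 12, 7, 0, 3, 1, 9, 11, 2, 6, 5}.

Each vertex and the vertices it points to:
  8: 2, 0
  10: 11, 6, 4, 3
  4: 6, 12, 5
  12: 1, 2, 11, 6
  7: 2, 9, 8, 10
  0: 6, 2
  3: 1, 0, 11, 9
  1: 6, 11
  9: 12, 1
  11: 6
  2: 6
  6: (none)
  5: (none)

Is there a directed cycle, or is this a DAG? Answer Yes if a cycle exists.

DFS with white/gray/black marking, starting from 2:
2 gray
  6 gray
  6 black
2 black
8 gray
  8→2: 2 black — skip
  0 gray
    0→6: 6 black — skip
    0→2: 2 black — skip
  0 black
8 black
10 gray
  11 gray
    11→6: 6 black — skip
  11 black
  10→6: 6 black — skip
  4 gray
    4→6: 6 black — skip
    12 gray
      1 gray
        1→6: 6 black — skip
        1→11: 11 black — skip
      1 black
      12→2: 2 black — skip
      12→11: 11 black — skip
      12→6: 6 black — skip
    12 black
    5 gray
    5 black
  4 black
  3 gray
    3→1: 1 black — skip
    3→0: 0 black — skip
    3→11: 11 black — skip
    9 gray
      9→12: 12 black — skip
      9→1: 1 black — skip
    9 black
  3 black
10 black
7 gray
  7→2: 2 black — skip
  7→9: 9 black — skip
  7→8: 8 black — skip
  7→10: 10 black — skip
7 black
Every edge goes to a white or black vertex — no back edge, so the graph is acyclic.

No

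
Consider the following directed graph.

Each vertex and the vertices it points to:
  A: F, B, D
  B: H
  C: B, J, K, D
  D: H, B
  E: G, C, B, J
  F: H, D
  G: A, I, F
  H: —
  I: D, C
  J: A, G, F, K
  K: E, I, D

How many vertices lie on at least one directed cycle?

A vertex is on a directed cycle iff it belongs to a strongly connected component of size ≥ 2 (or has a self-loop).
The vertices on cycles are {C, E, G, I, J, K} — 6 in total.

6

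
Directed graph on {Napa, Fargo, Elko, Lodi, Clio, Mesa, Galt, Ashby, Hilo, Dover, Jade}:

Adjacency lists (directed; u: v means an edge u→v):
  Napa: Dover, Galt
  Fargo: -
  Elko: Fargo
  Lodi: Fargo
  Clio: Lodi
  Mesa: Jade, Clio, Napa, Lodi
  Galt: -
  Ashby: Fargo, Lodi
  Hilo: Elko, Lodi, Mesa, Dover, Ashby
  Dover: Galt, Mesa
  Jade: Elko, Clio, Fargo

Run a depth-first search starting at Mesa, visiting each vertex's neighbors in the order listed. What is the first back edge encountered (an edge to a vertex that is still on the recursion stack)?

DFS from Mesa (visiting each vertex's neighbors in the order listed); mark gray on enter, black on exit:
Mesa gray
  Jade gray
    Elko gray
      Fargo gray
      Fargo black
    Elko black
    Clio gray
      Lodi gray
        Lodi→Fargo: Fargo black — skip
      Lodi black
    Clio black
    Jade→Fargo: Fargo black — skip
  Jade black
  Mesa→Clio: Clio black — skip
  Napa gray
    Dover gray
      Galt gray
      Galt black
      Dover→Mesa: Mesa is gray → back edge
First back edge: Dover → Mesa.

Dover→Mesa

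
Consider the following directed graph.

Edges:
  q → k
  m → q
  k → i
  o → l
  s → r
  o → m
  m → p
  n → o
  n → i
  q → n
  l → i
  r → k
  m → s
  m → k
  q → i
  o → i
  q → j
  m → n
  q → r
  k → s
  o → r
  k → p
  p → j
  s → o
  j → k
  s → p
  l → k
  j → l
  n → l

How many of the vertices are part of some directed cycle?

10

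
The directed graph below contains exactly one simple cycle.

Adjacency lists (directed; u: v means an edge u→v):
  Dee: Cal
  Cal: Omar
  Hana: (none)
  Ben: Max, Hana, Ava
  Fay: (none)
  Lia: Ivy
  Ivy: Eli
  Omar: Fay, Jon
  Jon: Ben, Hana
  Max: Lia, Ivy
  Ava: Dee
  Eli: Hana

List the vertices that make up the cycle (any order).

DFS with gray/black marking from Ben:
Ben gray
  Max gray
    Lia gray
      Ivy gray
        Eli gray
          Hana gray
          Hana black
        Eli black
      Ivy black
    Lia black
    Max→Ivy: Ivy black — skip
  Max black
  Ben→Hana: Hana black — skip
  Ava gray
    Dee gray
      Cal gray
        Omar gray
          Fay gray
          Fay black
          Jon gray
            Jon→Ben: Ben is gray → back edge
Back edge closes the cycle Ben → Ava → Dee → Cal → Omar → Jon → Ben; its vertices are {Ava, Ben, Cal, Dee, Jon, Omar}.

Ava, Ben, Cal, Dee, Jon, Omar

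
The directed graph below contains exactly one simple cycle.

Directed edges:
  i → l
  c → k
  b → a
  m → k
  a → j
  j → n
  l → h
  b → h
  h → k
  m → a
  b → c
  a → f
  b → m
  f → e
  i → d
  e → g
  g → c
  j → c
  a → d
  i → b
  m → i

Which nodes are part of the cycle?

b, i, m

DFS with gray/black marking from i:
i gray
  b gray
    c gray
      k gray
      k black
    c black
    h gray
      h→k: k black — skip
    h black
    a gray
      d gray
      d black
      f gray
        e gray
          g gray
            g→c: c black — skip
          g black
        e black
      f black
      j gray
        j→c: c black — skip
        n gray
        n black
      j black
    a black
    m gray
      m→k: k black — skip
      m→a: a black — skip
      m→i: i is gray → back edge
Back edge closes the cycle i → b → m → i; its vertices are {b, i, m}.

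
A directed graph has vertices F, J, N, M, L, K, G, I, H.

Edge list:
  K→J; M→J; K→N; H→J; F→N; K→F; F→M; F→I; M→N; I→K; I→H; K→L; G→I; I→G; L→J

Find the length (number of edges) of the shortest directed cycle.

2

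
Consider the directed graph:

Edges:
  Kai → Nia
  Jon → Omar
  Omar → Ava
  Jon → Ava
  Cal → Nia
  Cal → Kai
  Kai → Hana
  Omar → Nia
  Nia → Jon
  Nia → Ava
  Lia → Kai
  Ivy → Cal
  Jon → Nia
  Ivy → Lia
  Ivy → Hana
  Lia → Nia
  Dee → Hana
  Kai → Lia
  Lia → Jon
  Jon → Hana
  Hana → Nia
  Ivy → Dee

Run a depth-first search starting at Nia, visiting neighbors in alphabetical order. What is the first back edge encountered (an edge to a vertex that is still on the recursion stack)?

DFS from Nia (visiting neighbors in alphabetical order); mark gray on enter, black on exit:
Nia gray
  Ava gray
  Ava black
  Jon gray
    Jon→Ava: Ava black — skip
    Hana gray
      Hana→Nia: Nia is gray → back edge
First back edge: Hana → Nia.

Hana->Nia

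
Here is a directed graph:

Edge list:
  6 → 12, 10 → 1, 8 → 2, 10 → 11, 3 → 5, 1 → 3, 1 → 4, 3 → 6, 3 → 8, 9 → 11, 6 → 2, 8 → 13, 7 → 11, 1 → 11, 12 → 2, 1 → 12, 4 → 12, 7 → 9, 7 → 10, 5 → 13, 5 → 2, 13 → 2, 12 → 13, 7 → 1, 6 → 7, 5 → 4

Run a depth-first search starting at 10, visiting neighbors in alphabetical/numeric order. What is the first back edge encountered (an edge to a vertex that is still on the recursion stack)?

7→1

DFS from 10 (visiting neighbors in alphabetical/numeric order); mark gray on enter, black on exit:
10 gray
  1 gray
    3 gray
      5 gray
        2 gray
        2 black
        4 gray
          12 gray
            12→2: 2 black — skip
            13 gray
              13→2: 2 black — skip
            13 black
          12 black
        4 black
        5→13: 13 black — skip
      5 black
      6 gray
        6→2: 2 black — skip
        7 gray
          7→1: 1 is gray → back edge
First back edge: 7 → 1.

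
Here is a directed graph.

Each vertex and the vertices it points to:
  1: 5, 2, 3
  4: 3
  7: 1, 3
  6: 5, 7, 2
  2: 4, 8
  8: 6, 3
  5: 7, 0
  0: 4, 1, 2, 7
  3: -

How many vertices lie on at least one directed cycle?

7

A vertex is on a directed cycle iff it belongs to a strongly connected component of size ≥ 2 (or has a self-loop).
The vertices on cycles are {0, 1, 2, 5, 6, 7, 8} — 7 in total.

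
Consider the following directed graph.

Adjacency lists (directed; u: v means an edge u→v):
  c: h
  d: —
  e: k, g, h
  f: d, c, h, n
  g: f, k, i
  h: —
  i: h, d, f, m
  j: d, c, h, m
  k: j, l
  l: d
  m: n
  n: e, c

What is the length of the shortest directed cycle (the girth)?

4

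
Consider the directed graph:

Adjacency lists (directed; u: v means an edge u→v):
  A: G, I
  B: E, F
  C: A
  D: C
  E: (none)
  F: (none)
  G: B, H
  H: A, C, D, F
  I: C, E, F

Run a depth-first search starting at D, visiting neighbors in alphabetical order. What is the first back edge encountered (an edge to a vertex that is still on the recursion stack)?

H→A

DFS from D (visiting neighbors in alphabetical order); mark gray on enter, black on exit:
D gray
  C gray
    A gray
      G gray
        B gray
          E gray
          E black
          F gray
          F black
        B black
        H gray
          H→A: A is gray → back edge
First back edge: H → A.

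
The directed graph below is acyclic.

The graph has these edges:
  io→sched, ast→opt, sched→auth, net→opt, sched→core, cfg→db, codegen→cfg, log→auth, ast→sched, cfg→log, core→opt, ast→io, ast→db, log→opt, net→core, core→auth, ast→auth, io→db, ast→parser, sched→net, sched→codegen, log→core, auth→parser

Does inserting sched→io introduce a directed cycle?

Yes

Adding sched→io creates a cycle iff io can already reach sched.
Path from io: io → sched.
So io → … → sched → io is a cycle.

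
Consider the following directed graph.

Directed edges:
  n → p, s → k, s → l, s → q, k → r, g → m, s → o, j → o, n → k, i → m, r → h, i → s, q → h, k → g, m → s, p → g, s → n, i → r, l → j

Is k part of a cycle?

Yes

k is on a cycle iff k can reach itself via ≥1 edge.
k → g → m → s → k — yes.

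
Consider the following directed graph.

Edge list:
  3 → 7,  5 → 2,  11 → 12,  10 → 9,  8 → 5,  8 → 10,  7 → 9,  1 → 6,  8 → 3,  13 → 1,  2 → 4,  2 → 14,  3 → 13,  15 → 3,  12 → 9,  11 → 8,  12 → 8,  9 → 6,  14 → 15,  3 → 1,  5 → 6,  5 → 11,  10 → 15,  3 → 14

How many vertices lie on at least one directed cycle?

7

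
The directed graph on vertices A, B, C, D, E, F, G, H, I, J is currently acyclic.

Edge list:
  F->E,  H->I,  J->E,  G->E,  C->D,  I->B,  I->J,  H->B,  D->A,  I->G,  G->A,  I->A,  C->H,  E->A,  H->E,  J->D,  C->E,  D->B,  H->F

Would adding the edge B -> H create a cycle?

Adding B→H creates a cycle iff H can already reach B.
Path from H: H → B.
So H → … → B → H is a cycle.

Yes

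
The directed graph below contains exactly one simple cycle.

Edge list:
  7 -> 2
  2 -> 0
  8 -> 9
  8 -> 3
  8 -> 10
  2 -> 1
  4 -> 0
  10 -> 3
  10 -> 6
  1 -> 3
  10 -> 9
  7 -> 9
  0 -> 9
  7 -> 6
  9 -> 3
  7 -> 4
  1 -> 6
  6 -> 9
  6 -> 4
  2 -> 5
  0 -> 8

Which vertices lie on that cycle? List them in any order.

0, 4, 6, 8, 10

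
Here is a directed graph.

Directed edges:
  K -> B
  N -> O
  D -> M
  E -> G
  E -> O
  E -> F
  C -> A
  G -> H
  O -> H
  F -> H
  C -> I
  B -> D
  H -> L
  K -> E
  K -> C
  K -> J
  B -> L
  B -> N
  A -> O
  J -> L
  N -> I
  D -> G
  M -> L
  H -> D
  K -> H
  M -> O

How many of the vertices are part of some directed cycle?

5

A vertex is on a directed cycle iff it belongs to a strongly connected component of size ≥ 2 (or has a self-loop).
The vertices on cycles are {D, G, H, M, O} — 5 in total.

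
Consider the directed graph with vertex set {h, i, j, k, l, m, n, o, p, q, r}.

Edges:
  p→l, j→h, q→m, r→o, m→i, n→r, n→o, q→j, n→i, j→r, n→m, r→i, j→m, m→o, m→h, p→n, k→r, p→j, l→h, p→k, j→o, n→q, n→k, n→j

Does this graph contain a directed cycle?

No

DFS with white/gray/black marking, starting from h:
h gray
h black
i gray
i black
j gray
  o gray
  o black
  j→h: h black — skip
  m gray
    m→h: h black — skip
    m→o: o black — skip
    m→i: i black — skip
  m black
  r gray
    r→o: o black — skip
    r→i: i black — skip
  r black
j black
k gray
  k→r: r black — skip
k black
l gray
  l→h: h black — skip
l black
n gray
  n→o: o black — skip
  n→i: i black — skip
  n→k: k black — skip
  n→m: m black — skip
  n→r: r black — skip
  n→j: j black — skip
  q gray
    q→j: j black — skip
    q→m: m black — skip
  q black
n black
p gray
  p→k: k black — skip
  p→l: l black — skip
  p→j: j black — skip
  p→n: n black — skip
p black
Every edge goes to a white or black vertex — no back edge, so the graph is acyclic.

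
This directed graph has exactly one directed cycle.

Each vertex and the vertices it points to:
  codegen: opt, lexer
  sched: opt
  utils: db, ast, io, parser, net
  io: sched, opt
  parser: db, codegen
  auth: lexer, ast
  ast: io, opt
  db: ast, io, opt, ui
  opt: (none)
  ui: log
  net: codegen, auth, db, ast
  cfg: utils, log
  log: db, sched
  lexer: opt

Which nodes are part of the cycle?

DFS with gray/black marking from log:
log gray
  db gray
    ast gray
      io gray
        sched gray
          opt gray
          opt black
        sched black
        io→opt: opt black — skip
      io black
      ast→opt: opt black — skip
    ast black
    db→io: io black — skip
    db→opt: opt black — skip
    ui gray
      ui→log: log is gray → back edge
Back edge closes the cycle log → db → ui → log; its vertices are {db, ui, log}.

db, ui, log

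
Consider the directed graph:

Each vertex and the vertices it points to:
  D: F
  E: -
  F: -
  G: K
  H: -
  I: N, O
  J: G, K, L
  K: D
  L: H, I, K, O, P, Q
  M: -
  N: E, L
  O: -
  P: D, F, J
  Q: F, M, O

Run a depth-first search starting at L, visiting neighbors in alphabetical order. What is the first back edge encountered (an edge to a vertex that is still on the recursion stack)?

DFS from L (visiting neighbors in alphabetical order); mark gray on enter, black on exit:
L gray
  H gray
  H black
  I gray
    N gray
      E gray
      E black
      N→L: L is gray → back edge
First back edge: N → L.

N→L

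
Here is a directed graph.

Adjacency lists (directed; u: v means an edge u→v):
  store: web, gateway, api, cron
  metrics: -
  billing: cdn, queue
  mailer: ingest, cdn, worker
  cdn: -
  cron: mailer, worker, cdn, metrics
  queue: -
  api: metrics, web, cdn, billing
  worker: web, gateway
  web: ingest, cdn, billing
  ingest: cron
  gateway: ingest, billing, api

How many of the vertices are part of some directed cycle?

A vertex is on a directed cycle iff it belongs to a strongly connected component of size ≥ 2 (or has a self-loop).
The vertices on cycles are {api, web, cron, ingest, mailer, worker, gateway} — 7 in total.

7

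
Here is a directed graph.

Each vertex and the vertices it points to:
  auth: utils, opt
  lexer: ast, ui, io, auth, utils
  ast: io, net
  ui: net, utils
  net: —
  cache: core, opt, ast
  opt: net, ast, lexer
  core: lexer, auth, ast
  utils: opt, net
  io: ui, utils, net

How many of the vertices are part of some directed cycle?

A vertex is on a directed cycle iff it belongs to a strongly connected component of size ≥ 2 (or has a self-loop).
The vertices on cycles are {io, ui, ast, opt, auth, lexer, utils} — 7 in total.

7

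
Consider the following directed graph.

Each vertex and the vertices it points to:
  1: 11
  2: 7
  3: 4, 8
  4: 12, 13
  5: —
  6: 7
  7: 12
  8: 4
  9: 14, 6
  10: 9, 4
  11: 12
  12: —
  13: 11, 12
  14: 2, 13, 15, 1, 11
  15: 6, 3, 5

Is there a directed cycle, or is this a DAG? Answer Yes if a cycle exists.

No

DFS with white/gray/black marking, starting from 9:
9 gray
  14 gray
    2 gray
      7 gray
        12 gray
        12 black
      7 black
    2 black
    13 gray
      11 gray
        11→12: 12 black — skip
      11 black
      13→12: 12 black — skip
    13 black
    15 gray
      6 gray
        6→7: 7 black — skip
      6 black
      3 gray
        4 gray
          4→12: 12 black — skip
          4→13: 13 black — skip
        4 black
        8 gray
          8→4: 4 black — skip
        8 black
      3 black
      5 gray
      5 black
    15 black
    1 gray
      1→11: 11 black — skip
    1 black
    14→11: 11 black — skip
  14 black
  9→6: 6 black — skip
9 black
10 gray
  10→9: 9 black — skip
  10→4: 4 black — skip
10 black
Every edge goes to a white or black vertex — no back edge, so the graph is acyclic.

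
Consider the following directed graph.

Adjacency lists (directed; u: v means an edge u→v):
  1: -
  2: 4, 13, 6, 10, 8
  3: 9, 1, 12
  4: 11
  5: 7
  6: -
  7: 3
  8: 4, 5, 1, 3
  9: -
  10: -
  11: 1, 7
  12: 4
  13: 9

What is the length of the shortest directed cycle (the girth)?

For each vertex v, BFS finds the shortest path from v back to v.
The shortest such closed walk is 7 → 3 → 12 → 4 → 11 → 7, length 5.

5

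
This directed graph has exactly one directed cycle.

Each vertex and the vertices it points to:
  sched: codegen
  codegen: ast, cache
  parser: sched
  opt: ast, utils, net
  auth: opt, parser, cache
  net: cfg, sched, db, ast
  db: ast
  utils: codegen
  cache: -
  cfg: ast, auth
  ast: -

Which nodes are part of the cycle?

cfg, net, opt, auth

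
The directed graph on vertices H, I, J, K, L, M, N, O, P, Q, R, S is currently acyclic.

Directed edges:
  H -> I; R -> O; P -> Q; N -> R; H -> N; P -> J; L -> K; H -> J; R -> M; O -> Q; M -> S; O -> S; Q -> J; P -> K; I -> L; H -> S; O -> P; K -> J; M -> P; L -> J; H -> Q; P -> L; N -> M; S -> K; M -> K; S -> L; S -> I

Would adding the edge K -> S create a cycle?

Yes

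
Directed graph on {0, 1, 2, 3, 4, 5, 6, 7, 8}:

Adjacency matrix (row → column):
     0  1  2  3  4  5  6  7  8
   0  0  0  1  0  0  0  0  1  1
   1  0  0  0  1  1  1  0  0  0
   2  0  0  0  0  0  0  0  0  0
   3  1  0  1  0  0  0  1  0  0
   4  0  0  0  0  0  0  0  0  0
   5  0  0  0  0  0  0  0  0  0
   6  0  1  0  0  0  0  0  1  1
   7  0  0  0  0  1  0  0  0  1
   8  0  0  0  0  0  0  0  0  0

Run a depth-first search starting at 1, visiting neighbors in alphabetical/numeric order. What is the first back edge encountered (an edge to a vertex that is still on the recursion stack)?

DFS from 1 (visiting neighbors in alphabetical/numeric order); mark gray on enter, black on exit:
1 gray
  3 gray
    0 gray
      2 gray
      2 black
      7 gray
        4 gray
        4 black
        8 gray
        8 black
      7 black
      0→8: 8 black — skip
    0 black
    3→2: 2 black — skip
    6 gray
      6→1: 1 is gray → back edge
First back edge: 6 → 1.

6→1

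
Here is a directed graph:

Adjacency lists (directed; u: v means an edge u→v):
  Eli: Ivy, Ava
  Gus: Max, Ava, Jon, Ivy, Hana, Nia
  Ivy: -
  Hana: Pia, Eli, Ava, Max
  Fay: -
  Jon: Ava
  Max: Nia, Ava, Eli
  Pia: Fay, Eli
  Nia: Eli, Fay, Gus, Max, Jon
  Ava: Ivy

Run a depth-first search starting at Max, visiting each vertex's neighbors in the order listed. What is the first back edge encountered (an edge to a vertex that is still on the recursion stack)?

Gus->Max

DFS from Max (visiting each vertex's neighbors in the order listed); mark gray on enter, black on exit:
Max gray
  Nia gray
    Eli gray
      Ivy gray
      Ivy black
      Ava gray
        Ava→Ivy: Ivy black — skip
      Ava black
    Eli black
    Fay gray
    Fay black
    Gus gray
      Gus→Max: Max is gray → back edge
First back edge: Gus → Max.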